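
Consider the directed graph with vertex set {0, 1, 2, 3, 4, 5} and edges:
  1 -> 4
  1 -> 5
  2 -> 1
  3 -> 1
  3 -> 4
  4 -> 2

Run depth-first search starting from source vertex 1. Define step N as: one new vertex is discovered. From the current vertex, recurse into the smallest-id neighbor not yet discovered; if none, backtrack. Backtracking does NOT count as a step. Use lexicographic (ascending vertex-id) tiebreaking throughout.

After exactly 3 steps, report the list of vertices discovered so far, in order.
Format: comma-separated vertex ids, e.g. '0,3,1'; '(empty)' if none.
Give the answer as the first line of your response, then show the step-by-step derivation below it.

1,4,2

step 1: discover 1; path=1; order=1
step 2: discover 4; path=1>4; order=1,4
step 3: discover 2; path=1>4>2; order=1,4,2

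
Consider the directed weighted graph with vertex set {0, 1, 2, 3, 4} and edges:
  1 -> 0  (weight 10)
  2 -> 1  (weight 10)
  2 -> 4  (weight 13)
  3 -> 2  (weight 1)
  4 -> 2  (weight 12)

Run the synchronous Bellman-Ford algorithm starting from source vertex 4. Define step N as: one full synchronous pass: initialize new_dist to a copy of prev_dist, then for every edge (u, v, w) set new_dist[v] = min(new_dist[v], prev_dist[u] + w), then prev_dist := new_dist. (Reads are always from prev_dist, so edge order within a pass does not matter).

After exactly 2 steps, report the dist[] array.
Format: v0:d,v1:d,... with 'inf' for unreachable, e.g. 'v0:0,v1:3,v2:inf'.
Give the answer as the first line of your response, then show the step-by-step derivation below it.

v0:inf,v1:22,v2:12,v3:inf,v4:0

step 1: dist = v0:inf,v1:inf,v2:12,v3:inf,v4:0
step 2: dist = v0:inf,v1:22,v2:12,v3:inf,v4:0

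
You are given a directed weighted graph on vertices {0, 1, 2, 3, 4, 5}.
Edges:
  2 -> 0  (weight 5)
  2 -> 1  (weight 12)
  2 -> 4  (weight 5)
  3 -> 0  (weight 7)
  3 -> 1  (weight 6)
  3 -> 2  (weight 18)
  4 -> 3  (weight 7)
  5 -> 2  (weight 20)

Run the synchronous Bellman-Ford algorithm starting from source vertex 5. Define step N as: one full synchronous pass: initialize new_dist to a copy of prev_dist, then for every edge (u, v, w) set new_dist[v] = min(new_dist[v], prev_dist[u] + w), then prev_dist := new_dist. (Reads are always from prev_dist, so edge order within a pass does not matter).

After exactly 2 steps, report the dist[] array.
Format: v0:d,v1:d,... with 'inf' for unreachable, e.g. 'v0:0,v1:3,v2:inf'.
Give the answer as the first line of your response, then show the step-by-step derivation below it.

v0:25,v1:32,v2:20,v3:inf,v4:25,v5:0

step 1: dist = v0:inf,v1:inf,v2:20,v3:inf,v4:inf,v5:0
step 2: dist = v0:25,v1:32,v2:20,v3:inf,v4:25,v5:0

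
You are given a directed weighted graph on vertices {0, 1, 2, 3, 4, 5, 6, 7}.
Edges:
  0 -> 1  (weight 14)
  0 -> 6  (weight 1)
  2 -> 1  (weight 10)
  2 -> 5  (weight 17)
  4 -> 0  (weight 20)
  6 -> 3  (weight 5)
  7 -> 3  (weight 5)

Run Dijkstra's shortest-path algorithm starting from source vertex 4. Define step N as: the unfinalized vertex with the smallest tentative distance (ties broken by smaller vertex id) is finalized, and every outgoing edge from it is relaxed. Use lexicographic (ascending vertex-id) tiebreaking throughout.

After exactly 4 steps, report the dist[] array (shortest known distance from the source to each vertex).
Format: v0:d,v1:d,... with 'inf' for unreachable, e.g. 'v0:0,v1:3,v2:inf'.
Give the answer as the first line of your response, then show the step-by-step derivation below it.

v0:20,v1:34,v2:inf,v3:26,v4:0,v5:inf,v6:21,v7:inf

step 1: dist = v0:20,v1:inf,v2:inf,v3:inf,v4:0,v5:inf,v6:inf,v7:inf
step 2: dist = v0:20,v1:34,v2:inf,v3:inf,v4:0,v5:inf,v6:21,v7:inf
step 3: dist = v0:20,v1:34,v2:inf,v3:26,v4:0,v5:inf,v6:21,v7:inf
step 4: dist = v0:20,v1:34,v2:inf,v3:26,v4:0,v5:inf,v6:21,v7:inf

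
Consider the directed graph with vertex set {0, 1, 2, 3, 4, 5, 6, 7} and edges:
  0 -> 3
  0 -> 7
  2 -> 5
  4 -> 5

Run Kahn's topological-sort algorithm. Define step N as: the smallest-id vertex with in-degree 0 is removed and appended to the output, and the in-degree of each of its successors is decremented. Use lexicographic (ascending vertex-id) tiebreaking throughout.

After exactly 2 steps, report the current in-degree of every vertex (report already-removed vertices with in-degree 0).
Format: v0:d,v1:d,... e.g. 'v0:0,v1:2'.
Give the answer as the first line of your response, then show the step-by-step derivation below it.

v0:0,v1:0,v2:0,v3:0,v4:0,v5:2,v6:0,v7:0

step 1: output 0; order=[0]; indeg=(0,0,0,0,0,2,0,0)
step 2: output 1; order=[0,1]; indeg=(0,0,0,0,0,2,0,0)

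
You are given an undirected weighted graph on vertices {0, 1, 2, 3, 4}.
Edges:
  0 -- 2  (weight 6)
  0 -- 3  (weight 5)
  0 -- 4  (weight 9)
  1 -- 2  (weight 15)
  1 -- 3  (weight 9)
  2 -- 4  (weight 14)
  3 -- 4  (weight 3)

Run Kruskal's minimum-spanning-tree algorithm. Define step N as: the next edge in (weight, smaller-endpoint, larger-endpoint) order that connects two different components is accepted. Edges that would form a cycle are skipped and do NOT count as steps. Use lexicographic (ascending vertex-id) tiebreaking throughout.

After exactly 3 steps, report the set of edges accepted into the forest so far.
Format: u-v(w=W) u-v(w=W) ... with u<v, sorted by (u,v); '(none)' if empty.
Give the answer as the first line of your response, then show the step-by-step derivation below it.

0-2(w=6) 0-3(w=5) 3-4(w=3)

step 1: add edge 3-4 (w=3); MST = {3-4(w=3)}
step 2: add edge 0-3 (w=5); MST = {0-3(w=5) 3-4(w=3)}
step 3: add edge 0-2 (w=6); MST = {0-2(w=6) 0-3(w=5) 3-4(w=3)}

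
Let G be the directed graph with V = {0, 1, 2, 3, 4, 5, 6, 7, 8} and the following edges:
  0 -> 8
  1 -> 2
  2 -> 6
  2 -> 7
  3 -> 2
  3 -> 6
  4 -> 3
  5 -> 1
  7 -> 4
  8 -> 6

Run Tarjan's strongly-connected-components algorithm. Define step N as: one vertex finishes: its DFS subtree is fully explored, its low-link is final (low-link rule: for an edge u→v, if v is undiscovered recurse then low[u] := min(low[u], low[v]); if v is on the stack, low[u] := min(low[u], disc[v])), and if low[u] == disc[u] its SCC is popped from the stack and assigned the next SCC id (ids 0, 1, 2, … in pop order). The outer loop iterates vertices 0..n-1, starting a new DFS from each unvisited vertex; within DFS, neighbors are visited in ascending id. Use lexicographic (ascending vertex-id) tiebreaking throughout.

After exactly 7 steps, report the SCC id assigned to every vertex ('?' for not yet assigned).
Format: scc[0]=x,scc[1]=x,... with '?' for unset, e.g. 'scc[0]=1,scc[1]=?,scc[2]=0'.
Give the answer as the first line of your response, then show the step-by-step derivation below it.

scc[0]=2,scc[1]=?,scc[2]=3,scc[3]=3,scc[4]=3,scc[5]=?,scc[6]=0,scc[7]=3,scc[8]=1

step 1: low=(low[0]=0,low[1]=?,low[2]=?,low[3]=?,low[4]=?,low[5]=?,low[6]=2,low[7]=?,low[8]=1); scc=(scc[0]=?,scc[1]=?,scc[2]=?,scc[3]=?,scc[4]=?,scc[5]=?,scc[6]=0,scc[7]=?,scc[8]=?)
step 2: low=(low[0]=0,low[1]=?,low[2]=?,low[3]=?,low[4]=?,low[5]=?,low[6]=2,low[7]=?,low[8]=1); scc=(scc[0]=?,scc[1]=?,scc[2]=?,scc[3]=?,scc[4]=?,scc[5]=?,scc[6]=0,scc[7]=?,scc[8]=1)
step 3: low=(low[0]=0,low[1]=?,low[2]=?,low[3]=?,low[4]=?,low[5]=?,low[6]=2,low[7]=?,low[8]=1); scc=(scc[0]=2,scc[1]=?,scc[2]=?,scc[3]=?,scc[4]=?,scc[5]=?,scc[6]=0,scc[7]=?,scc[8]=1)
step 4: low=(low[0]=0,low[1]=3,low[2]=4,low[3]=4,low[4]=6,low[5]=?,low[6]=2,low[7]=5,low[8]=1); scc=(scc[0]=2,scc[1]=?,scc[2]=?,scc[3]=?,scc[4]=?,scc[5]=?,scc[6]=0,scc[7]=?,scc[8]=1)
step 5: low=(low[0]=0,low[1]=3,low[2]=4,low[3]=4,low[4]=4,low[5]=?,low[6]=2,low[7]=5,low[8]=1); scc=(scc[0]=2,scc[1]=?,scc[2]=?,scc[3]=?,scc[4]=?,scc[5]=?,scc[6]=0,scc[7]=?,scc[8]=1)
step 6: low=(low[0]=0,low[1]=3,low[2]=4,low[3]=4,low[4]=4,low[5]=?,low[6]=2,low[7]=4,low[8]=1); scc=(scc[0]=2,scc[1]=?,scc[2]=?,scc[3]=?,scc[4]=?,scc[5]=?,scc[6]=0,scc[7]=?,scc[8]=1)
step 7: low=(low[0]=0,low[1]=3,low[2]=4,low[3]=4,low[4]=4,low[5]=?,low[6]=2,low[7]=4,low[8]=1); scc=(scc[0]=2,scc[1]=?,scc[2]=3,scc[3]=3,scc[4]=3,scc[5]=?,scc[6]=0,scc[7]=3,scc[8]=1)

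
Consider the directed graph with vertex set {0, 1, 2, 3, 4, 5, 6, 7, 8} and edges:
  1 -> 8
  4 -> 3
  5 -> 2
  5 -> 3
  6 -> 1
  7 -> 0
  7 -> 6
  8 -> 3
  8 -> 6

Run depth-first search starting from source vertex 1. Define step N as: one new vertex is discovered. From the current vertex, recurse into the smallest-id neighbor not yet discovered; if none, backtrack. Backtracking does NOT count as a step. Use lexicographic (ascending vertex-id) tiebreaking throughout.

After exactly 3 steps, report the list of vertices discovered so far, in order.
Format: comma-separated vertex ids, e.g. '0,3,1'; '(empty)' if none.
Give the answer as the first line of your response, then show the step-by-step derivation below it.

1,8,3

step 1: discover 1; path=1; order=1
step 2: discover 8; path=1>8; order=1,8
step 3: discover 3; path=1>8>3; order=1,8,3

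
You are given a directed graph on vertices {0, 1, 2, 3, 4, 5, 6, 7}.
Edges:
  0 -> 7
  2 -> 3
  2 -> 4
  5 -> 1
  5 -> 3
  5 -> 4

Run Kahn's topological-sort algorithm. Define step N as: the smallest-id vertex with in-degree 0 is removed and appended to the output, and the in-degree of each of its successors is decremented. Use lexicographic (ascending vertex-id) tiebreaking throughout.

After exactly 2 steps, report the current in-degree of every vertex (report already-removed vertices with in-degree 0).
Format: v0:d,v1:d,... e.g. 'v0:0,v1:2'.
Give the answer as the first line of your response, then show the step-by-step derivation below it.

v0:0,v1:1,v2:0,v3:1,v4:1,v5:0,v6:0,v7:0

step 1: output 0; order=[0]; indeg=(0,1,0,2,2,0,0,0)
step 2: output 2; order=[0,2]; indeg=(0,1,0,1,1,0,0,0)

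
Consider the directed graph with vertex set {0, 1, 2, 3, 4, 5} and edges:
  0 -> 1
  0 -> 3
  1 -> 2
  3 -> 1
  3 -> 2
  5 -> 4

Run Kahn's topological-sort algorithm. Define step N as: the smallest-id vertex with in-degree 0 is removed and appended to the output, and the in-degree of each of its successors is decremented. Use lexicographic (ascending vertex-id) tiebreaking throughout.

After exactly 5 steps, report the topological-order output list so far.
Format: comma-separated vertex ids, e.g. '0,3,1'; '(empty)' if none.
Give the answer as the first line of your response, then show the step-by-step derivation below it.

0,3,1,2,5

step 1: output 0; order=[0]; indeg=(0,1,2,0,1,0)
step 2: output 3; order=[0,3]; indeg=(0,0,1,0,1,0)
step 3: output 1; order=[0,3,1]; indeg=(0,0,0,0,1,0)
step 4: output 2; order=[0,3,1,2]; indeg=(0,0,0,0,1,0)
step 5: output 5; order=[0,3,1,2,5]; indeg=(0,0,0,0,0,0)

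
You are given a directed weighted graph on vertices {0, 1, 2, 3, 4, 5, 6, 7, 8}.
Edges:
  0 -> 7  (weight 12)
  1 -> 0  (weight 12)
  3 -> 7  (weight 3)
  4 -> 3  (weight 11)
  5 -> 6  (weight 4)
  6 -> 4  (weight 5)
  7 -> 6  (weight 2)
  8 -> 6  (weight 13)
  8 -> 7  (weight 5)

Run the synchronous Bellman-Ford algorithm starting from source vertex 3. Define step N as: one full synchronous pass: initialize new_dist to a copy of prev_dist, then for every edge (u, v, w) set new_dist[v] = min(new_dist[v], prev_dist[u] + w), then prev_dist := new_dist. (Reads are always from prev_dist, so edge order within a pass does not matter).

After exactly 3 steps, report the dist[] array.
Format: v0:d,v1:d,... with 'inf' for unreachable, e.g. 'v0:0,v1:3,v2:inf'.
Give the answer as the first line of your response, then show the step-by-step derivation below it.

v0:inf,v1:inf,v2:inf,v3:0,v4:10,v5:inf,v6:5,v7:3,v8:inf

step 1: dist = v0:inf,v1:inf,v2:inf,v3:0,v4:inf,v5:inf,v6:inf,v7:3,v8:inf
step 2: dist = v0:inf,v1:inf,v2:inf,v3:0,v4:inf,v5:inf,v6:5,v7:3,v8:inf
step 3: dist = v0:inf,v1:inf,v2:inf,v3:0,v4:10,v5:inf,v6:5,v7:3,v8:inf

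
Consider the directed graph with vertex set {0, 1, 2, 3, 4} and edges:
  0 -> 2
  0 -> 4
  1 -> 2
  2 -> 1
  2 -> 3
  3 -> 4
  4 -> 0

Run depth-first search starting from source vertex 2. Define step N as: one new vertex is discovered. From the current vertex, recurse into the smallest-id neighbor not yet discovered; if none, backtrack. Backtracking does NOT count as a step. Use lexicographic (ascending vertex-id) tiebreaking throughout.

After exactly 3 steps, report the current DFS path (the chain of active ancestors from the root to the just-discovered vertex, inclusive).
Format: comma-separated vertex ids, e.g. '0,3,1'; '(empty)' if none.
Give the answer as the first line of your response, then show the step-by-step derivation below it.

2,3

step 1: discover 2; path=2; order=2
step 2: discover 1; path=2>1; order=2,1
step 3: discover 3; path=2>3; order=2,1,3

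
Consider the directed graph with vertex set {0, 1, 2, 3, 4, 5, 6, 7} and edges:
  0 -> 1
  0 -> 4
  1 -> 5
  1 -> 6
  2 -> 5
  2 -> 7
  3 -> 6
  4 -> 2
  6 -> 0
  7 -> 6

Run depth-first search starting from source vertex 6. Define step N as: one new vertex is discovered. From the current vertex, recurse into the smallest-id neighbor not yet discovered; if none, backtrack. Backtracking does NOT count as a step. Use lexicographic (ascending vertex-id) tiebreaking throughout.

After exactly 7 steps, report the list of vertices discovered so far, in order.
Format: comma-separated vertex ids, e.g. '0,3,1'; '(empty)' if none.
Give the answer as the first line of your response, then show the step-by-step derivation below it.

6,0,1,5,4,2,7

step 1: discover 6; path=6; order=6
step 2: discover 0; path=6>0; order=6,0
step 3: discover 1; path=6>0>1; order=6,0,1
step 4: discover 5; path=6>0>1>5; order=6,0,1,5
step 5: discover 4; path=6>0>4; order=6,0,1,5,4
step 6: discover 2; path=6>0>4>2; order=6,0,1,5,4,2
step 7: discover 7; path=6>0>4>2>7; order=6,0,1,5,4,2,7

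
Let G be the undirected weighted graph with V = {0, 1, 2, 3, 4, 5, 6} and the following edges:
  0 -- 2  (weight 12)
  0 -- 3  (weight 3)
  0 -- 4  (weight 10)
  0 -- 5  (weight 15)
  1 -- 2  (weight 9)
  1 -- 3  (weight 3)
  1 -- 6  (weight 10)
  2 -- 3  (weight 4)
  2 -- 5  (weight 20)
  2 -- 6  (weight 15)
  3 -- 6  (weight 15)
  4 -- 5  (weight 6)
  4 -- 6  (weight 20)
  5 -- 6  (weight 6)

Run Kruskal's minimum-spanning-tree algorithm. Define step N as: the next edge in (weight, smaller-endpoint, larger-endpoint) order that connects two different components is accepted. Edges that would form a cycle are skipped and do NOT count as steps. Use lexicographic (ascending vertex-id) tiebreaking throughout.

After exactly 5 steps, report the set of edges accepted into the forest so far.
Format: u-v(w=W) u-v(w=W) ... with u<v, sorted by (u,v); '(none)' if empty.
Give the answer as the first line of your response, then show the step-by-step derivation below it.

0-3(w=3) 1-3(w=3) 2-3(w=4) 4-5(w=6) 5-6(w=6)

step 1: add edge 0-3 (w=3); MST = {0-3(w=3)}
step 2: add edge 1-3 (w=3); MST = {0-3(w=3) 1-3(w=3)}
step 3: add edge 2-3 (w=4); MST = {0-3(w=3) 1-3(w=3) 2-3(w=4)}
step 4: add edge 4-5 (w=6); MST = {0-3(w=3) 1-3(w=3) 2-3(w=4) 4-5(w=6)}
step 5: add edge 5-6 (w=6); MST = {0-3(w=3) 1-3(w=3) 2-3(w=4) 4-5(w=6) 5-6(w=6)}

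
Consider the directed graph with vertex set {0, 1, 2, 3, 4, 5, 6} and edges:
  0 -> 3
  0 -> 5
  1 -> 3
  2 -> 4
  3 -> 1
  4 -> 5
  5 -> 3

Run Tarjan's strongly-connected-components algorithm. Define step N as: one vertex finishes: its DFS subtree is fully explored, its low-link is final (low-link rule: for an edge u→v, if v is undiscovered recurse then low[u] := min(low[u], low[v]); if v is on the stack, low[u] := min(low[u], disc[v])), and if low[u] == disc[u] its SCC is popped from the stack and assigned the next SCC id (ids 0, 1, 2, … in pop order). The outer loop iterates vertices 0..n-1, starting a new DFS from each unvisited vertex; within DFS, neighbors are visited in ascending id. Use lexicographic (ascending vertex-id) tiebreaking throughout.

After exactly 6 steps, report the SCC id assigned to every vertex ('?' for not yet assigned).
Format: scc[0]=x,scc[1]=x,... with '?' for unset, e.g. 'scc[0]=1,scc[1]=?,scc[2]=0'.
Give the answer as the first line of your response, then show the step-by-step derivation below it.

scc[0]=2,scc[1]=0,scc[2]=4,scc[3]=0,scc[4]=3,scc[5]=1,scc[6]=?

step 1: low=(low[0]=0,low[1]=1,low[2]=?,low[3]=1,low[4]=?,low[5]=?,low[6]=?); scc=(scc[0]=?,scc[1]=?,scc[2]=?,scc[3]=?,scc[4]=?,scc[5]=?,scc[6]=?)
step 2: low=(low[0]=0,low[1]=1,low[2]=?,low[3]=1,low[4]=?,low[5]=?,low[6]=?); scc=(scc[0]=?,scc[1]=0,scc[2]=?,scc[3]=0,scc[4]=?,scc[5]=?,scc[6]=?)
step 3: low=(low[0]=0,low[1]=1,low[2]=?,low[3]=1,low[4]=?,low[5]=3,low[6]=?); scc=(scc[0]=?,scc[1]=0,scc[2]=?,scc[3]=0,scc[4]=?,scc[5]=1,scc[6]=?)
step 4: low=(low[0]=0,low[1]=1,low[2]=?,low[3]=1,low[4]=?,low[5]=3,low[6]=?); scc=(scc[0]=2,scc[1]=0,scc[2]=?,scc[3]=0,scc[4]=?,scc[5]=1,scc[6]=?)
step 5: low=(low[0]=0,low[1]=1,low[2]=4,low[3]=1,low[4]=5,low[5]=3,low[6]=?); scc=(scc[0]=2,scc[1]=0,scc[2]=?,scc[3]=0,scc[4]=3,scc[5]=1,scc[6]=?)
step 6: low=(low[0]=0,low[1]=1,low[2]=4,low[3]=1,low[4]=5,low[5]=3,low[6]=?); scc=(scc[0]=2,scc[1]=0,scc[2]=4,scc[3]=0,scc[4]=3,scc[5]=1,scc[6]=?)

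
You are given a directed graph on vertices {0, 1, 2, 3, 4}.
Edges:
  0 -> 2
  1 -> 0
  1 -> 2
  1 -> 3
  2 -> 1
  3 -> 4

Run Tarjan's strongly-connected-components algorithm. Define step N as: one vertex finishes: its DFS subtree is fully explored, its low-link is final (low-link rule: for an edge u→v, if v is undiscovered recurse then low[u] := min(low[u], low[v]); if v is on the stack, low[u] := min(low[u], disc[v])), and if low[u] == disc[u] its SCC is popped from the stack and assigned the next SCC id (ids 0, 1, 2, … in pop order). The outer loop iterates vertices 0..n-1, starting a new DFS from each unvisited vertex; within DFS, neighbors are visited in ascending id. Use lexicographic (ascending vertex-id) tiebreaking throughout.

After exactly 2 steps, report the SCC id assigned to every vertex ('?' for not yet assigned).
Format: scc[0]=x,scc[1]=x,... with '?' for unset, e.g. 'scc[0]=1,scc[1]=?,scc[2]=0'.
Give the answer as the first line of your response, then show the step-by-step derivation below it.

scc[0]=?,scc[1]=?,scc[2]=?,scc[3]=1,scc[4]=0

step 1: low=(low[0]=0,low[1]=0,low[2]=1,low[3]=3,low[4]=4); scc=(scc[0]=?,scc[1]=?,scc[2]=?,scc[3]=?,scc[4]=0)
step 2: low=(low[0]=0,low[1]=0,low[2]=1,low[3]=3,low[4]=4); scc=(scc[0]=?,scc[1]=?,scc[2]=?,scc[3]=1,scc[4]=0)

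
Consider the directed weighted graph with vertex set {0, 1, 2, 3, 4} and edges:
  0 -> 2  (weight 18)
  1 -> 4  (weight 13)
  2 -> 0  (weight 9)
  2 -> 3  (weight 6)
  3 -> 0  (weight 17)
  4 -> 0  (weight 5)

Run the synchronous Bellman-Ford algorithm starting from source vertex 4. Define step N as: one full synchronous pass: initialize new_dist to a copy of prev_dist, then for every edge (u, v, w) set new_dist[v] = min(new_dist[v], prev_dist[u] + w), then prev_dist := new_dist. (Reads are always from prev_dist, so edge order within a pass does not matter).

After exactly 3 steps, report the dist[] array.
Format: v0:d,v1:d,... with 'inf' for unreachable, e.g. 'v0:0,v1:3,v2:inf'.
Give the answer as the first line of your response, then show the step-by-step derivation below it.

v0:5,v1:inf,v2:23,v3:29,v4:0

step 1: dist = v0:5,v1:inf,v2:inf,v3:inf,v4:0
step 2: dist = v0:5,v1:inf,v2:23,v3:inf,v4:0
step 3: dist = v0:5,v1:inf,v2:23,v3:29,v4:0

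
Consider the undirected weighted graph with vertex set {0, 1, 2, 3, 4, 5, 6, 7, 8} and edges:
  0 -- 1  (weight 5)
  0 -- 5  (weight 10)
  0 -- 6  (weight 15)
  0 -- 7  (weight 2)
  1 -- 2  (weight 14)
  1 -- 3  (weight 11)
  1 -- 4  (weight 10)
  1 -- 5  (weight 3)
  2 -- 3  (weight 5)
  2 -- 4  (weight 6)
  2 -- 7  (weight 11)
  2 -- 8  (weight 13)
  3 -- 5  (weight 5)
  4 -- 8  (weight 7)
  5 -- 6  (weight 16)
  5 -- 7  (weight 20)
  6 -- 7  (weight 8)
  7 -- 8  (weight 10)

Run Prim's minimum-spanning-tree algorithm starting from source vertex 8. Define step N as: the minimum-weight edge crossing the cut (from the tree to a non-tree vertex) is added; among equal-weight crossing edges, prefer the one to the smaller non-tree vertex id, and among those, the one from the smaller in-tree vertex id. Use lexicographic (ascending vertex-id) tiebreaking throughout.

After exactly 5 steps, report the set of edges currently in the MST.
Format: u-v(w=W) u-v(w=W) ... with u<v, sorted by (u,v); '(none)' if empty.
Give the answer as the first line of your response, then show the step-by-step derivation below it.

1-5(w=3) 2-3(w=5) 2-4(w=6) 3-5(w=5) 4-8(w=7)

step 1: add edge 4-8 (w=7); MST = {4-8(w=7)}
step 2: add edge 2-4 (w=6); MST = {2-4(w=6) 4-8(w=7)}
step 3: add edge 2-3 (w=5); MST = {2-3(w=5) 2-4(w=6) 4-8(w=7)}
step 4: add edge 3-5 (w=5); MST = {2-3(w=5) 2-4(w=6) 3-5(w=5) 4-8(w=7)}
step 5: add edge 1-5 (w=3); MST = {1-5(w=3) 2-3(w=5) 2-4(w=6) 3-5(w=5) 4-8(w=7)}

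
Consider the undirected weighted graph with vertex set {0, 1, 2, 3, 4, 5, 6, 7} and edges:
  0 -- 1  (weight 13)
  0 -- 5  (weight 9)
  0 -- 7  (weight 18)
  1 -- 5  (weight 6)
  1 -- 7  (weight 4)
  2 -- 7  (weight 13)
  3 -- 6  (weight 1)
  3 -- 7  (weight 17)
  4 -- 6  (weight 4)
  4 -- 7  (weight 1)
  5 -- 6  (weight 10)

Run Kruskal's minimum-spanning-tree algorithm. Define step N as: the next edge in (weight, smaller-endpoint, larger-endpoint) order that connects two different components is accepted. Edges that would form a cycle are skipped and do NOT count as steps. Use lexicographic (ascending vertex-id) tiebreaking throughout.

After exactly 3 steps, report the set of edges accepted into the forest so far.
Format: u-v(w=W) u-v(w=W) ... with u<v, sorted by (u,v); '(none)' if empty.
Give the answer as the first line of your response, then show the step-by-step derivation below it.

1-7(w=4) 3-6(w=1) 4-7(w=1)

step 1: add edge 3-6 (w=1); MST = {3-6(w=1)}
step 2: add edge 4-7 (w=1); MST = {3-6(w=1) 4-7(w=1)}
step 3: add edge 1-7 (w=4); MST = {1-7(w=4) 3-6(w=1) 4-7(w=1)}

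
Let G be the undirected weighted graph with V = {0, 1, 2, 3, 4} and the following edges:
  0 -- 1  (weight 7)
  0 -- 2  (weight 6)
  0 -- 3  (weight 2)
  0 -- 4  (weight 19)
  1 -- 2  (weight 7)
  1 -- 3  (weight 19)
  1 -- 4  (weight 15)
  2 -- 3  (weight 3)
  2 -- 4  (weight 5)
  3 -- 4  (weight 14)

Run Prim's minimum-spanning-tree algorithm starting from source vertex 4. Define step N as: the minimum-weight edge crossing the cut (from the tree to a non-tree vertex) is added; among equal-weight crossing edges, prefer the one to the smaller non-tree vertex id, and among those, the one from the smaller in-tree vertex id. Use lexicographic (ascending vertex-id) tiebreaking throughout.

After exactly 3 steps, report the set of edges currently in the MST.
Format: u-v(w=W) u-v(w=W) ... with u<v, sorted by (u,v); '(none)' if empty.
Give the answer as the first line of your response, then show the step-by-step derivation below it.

0-3(w=2) 2-3(w=3) 2-4(w=5)

step 1: add edge 2-4 (w=5); MST = {2-4(w=5)}
step 2: add edge 2-3 (w=3); MST = {2-3(w=3) 2-4(w=5)}
step 3: add edge 0-3 (w=2); MST = {0-3(w=2) 2-3(w=3) 2-4(w=5)}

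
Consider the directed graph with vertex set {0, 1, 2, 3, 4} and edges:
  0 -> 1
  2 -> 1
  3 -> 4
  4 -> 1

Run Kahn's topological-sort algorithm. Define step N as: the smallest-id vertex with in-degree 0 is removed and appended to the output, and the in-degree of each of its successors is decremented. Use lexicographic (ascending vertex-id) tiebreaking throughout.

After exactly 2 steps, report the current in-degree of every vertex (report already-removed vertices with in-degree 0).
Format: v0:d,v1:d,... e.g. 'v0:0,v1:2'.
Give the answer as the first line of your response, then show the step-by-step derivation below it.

v0:0,v1:1,v2:0,v3:0,v4:1

step 1: output 0; order=[0]; indeg=(0,2,0,0,1)
step 2: output 2; order=[0,2]; indeg=(0,1,0,0,1)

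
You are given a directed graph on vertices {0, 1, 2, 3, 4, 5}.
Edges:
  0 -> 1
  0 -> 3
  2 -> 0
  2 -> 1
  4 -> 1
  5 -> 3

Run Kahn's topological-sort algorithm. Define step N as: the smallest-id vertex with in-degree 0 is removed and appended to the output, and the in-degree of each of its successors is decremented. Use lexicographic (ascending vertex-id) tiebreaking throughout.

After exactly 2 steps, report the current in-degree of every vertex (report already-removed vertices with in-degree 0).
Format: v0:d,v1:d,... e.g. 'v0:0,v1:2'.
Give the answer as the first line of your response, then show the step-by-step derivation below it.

v0:0,v1:1,v2:0,v3:1,v4:0,v5:0

step 1: output 2; order=[2]; indeg=(0,2,0,2,0,0)
step 2: output 0; order=[2,0]; indeg=(0,1,0,1,0,0)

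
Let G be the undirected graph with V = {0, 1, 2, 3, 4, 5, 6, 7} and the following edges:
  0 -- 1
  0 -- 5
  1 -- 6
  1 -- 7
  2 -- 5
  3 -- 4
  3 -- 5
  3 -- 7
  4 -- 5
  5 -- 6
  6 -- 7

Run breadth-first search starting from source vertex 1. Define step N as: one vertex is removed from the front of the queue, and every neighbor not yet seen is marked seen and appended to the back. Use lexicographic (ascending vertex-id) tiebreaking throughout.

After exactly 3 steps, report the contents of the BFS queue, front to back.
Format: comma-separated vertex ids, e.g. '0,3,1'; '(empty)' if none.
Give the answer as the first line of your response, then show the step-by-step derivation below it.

7,5

step 1: dequeue 1; queue=[0,6,7]; order=1
step 2: dequeue 0; queue=[6,7,5]; order=1,0
step 3: dequeue 6; queue=[7,5]; order=1,0,6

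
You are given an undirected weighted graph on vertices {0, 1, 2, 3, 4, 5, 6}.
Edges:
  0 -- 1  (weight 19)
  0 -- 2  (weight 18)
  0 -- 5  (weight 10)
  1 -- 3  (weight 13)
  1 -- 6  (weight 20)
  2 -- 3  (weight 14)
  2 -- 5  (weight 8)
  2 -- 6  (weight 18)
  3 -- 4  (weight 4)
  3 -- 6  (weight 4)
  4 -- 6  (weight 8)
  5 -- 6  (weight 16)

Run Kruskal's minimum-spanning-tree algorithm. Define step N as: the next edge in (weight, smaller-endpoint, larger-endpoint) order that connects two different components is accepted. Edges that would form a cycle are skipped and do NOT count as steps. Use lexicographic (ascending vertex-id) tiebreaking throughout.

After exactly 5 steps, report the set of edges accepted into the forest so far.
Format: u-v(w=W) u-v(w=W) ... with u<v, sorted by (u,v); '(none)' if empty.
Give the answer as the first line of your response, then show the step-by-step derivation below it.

0-5(w=10) 1-3(w=13) 2-5(w=8) 3-4(w=4) 3-6(w=4)

step 1: add edge 3-4 (w=4); MST = {3-4(w=4)}
step 2: add edge 3-6 (w=4); MST = {3-4(w=4) 3-6(w=4)}
step 3: add edge 2-5 (w=8); MST = {2-5(w=8) 3-4(w=4) 3-6(w=4)}
step 4: add edge 0-5 (w=10); MST = {0-5(w=10) 2-5(w=8) 3-4(w=4) 3-6(w=4)}
step 5: add edge 1-3 (w=13); MST = {0-5(w=10) 1-3(w=13) 2-5(w=8) 3-4(w=4) 3-6(w=4)}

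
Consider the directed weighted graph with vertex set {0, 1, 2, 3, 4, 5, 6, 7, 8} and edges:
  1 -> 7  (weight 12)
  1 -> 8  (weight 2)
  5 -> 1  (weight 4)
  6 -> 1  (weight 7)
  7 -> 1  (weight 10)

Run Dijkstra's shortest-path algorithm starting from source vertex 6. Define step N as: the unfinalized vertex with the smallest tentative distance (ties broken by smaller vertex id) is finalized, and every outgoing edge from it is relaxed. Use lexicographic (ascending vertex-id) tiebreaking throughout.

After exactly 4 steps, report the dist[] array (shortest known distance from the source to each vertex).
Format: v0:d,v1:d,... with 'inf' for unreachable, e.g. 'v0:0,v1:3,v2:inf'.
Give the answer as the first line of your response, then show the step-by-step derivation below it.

v0:inf,v1:7,v2:inf,v3:inf,v4:inf,v5:inf,v6:0,v7:19,v8:9

step 1: dist = v0:inf,v1:7,v2:inf,v3:inf,v4:inf,v5:inf,v6:0,v7:inf,v8:inf
step 2: dist = v0:inf,v1:7,v2:inf,v3:inf,v4:inf,v5:inf,v6:0,v7:19,v8:9
step 3: dist = v0:inf,v1:7,v2:inf,v3:inf,v4:inf,v5:inf,v6:0,v7:19,v8:9
step 4: dist = v0:inf,v1:7,v2:inf,v3:inf,v4:inf,v5:inf,v6:0,v7:19,v8:9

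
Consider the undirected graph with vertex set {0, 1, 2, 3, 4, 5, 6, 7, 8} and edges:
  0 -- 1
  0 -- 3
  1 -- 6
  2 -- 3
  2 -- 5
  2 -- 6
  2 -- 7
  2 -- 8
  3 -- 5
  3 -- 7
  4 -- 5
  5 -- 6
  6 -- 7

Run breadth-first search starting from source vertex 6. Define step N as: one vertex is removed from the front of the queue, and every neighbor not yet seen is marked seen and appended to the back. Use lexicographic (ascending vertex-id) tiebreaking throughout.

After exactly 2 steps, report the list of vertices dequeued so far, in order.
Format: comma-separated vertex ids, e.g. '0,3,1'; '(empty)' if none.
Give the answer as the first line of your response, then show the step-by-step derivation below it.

6,1

step 1: dequeue 6; queue=[1,2,5,7]; order=6
step 2: dequeue 1; queue=[2,5,7,0]; order=6,1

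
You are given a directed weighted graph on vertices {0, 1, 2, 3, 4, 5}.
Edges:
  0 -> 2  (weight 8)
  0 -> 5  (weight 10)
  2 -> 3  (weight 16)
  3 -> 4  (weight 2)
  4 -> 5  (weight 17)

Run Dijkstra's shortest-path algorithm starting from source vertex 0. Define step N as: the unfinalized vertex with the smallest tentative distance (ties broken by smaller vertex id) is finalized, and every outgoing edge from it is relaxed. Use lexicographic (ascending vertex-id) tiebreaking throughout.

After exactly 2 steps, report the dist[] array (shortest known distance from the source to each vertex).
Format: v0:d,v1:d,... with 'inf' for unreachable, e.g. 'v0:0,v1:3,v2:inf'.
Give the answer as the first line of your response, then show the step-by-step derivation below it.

v0:0,v1:inf,v2:8,v3:24,v4:inf,v5:10

step 1: dist = v0:0,v1:inf,v2:8,v3:inf,v4:inf,v5:10
step 2: dist = v0:0,v1:inf,v2:8,v3:24,v4:inf,v5:10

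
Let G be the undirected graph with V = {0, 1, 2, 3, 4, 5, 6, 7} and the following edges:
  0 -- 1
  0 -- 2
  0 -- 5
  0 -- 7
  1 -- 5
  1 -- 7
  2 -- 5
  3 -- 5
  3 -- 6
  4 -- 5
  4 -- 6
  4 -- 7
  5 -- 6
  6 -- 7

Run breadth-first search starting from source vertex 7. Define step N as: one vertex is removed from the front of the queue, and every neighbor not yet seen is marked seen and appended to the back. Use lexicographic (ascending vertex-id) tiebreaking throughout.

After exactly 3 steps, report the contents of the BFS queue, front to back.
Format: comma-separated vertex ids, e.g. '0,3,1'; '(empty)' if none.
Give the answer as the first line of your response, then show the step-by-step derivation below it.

4,6,2,5

step 1: dequeue 7; queue=[0,1,4,6]; order=7
step 2: dequeue 0; queue=[1,4,6,2,5]; order=7,0
step 3: dequeue 1; queue=[4,6,2,5]; order=7,0,1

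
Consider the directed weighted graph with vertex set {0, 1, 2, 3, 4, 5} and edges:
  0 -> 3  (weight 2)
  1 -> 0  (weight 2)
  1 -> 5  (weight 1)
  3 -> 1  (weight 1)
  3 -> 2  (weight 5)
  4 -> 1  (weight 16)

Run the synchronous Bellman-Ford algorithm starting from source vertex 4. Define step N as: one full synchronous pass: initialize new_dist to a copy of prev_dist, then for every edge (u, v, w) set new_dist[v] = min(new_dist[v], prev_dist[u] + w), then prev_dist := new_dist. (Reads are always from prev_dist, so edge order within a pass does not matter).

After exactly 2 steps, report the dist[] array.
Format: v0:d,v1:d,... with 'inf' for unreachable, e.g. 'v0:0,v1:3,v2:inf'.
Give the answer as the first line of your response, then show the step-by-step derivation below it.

v0:18,v1:16,v2:inf,v3:inf,v4:0,v5:17

step 1: dist = v0:inf,v1:16,v2:inf,v3:inf,v4:0,v5:inf
step 2: dist = v0:18,v1:16,v2:inf,v3:inf,v4:0,v5:17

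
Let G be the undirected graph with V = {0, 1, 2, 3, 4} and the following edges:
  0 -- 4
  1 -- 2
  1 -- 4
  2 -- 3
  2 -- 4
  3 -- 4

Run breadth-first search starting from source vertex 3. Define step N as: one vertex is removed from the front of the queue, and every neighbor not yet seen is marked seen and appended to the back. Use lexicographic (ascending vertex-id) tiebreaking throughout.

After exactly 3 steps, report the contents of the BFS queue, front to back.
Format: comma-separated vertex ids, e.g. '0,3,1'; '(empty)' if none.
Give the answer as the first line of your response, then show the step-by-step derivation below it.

1,0

step 1: dequeue 3; queue=[2,4]; order=3
step 2: dequeue 2; queue=[4,1]; order=3,2
step 3: dequeue 4; queue=[1,0]; order=3,2,4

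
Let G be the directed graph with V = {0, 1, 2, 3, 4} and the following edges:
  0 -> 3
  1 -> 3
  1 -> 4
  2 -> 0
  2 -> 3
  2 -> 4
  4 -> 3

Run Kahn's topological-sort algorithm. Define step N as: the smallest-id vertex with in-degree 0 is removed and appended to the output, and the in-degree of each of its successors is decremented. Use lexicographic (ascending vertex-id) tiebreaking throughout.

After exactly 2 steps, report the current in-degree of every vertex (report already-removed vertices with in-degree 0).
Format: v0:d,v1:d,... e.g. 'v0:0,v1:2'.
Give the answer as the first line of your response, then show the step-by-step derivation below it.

v0:0,v1:0,v2:0,v3:2,v4:0

step 1: output 1; order=[1]; indeg=(1,0,0,3,1)
step 2: output 2; order=[1,2]; indeg=(0,0,0,2,0)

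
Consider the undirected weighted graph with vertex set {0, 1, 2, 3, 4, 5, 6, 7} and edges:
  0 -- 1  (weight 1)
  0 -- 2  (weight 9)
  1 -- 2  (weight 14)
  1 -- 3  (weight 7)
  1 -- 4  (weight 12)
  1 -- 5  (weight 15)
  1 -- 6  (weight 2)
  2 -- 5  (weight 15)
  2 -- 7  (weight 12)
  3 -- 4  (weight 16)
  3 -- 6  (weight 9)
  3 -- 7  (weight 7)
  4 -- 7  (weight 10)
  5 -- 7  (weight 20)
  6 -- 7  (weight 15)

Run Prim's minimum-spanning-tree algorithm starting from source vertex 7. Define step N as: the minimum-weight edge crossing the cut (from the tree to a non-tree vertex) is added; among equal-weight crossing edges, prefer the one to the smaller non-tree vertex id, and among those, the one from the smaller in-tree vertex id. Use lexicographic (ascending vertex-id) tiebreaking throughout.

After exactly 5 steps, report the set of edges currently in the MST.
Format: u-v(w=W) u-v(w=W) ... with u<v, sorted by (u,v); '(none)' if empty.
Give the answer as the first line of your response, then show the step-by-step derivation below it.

0-1(w=1) 0-2(w=9) 1-3(w=7) 1-6(w=2) 3-7(w=7)

step 1: add edge 3-7 (w=7); MST = {3-7(w=7)}
step 2: add edge 1-3 (w=7); MST = {1-3(w=7) 3-7(w=7)}
step 3: add edge 0-1 (w=1); MST = {0-1(w=1) 1-3(w=7) 3-7(w=7)}
step 4: add edge 1-6 (w=2); MST = {0-1(w=1) 1-3(w=7) 1-6(w=2) 3-7(w=7)}
step 5: add edge 0-2 (w=9); MST = {0-1(w=1) 0-2(w=9) 1-3(w=7) 1-6(w=2) 3-7(w=7)}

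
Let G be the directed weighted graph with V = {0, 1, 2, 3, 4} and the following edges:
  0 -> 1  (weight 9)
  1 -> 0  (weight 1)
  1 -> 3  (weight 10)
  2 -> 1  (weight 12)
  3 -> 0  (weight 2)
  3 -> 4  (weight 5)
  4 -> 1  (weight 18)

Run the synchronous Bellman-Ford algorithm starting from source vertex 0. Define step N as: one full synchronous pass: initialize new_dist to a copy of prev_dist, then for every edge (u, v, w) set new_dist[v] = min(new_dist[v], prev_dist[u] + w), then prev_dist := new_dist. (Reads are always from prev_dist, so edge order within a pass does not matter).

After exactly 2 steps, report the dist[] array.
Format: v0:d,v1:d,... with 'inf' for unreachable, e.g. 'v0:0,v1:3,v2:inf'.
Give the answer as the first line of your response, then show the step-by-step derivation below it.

v0:0,v1:9,v2:inf,v3:19,v4:inf

step 1: dist = v0:0,v1:9,v2:inf,v3:inf,v4:inf
step 2: dist = v0:0,v1:9,v2:inf,v3:19,v4:inf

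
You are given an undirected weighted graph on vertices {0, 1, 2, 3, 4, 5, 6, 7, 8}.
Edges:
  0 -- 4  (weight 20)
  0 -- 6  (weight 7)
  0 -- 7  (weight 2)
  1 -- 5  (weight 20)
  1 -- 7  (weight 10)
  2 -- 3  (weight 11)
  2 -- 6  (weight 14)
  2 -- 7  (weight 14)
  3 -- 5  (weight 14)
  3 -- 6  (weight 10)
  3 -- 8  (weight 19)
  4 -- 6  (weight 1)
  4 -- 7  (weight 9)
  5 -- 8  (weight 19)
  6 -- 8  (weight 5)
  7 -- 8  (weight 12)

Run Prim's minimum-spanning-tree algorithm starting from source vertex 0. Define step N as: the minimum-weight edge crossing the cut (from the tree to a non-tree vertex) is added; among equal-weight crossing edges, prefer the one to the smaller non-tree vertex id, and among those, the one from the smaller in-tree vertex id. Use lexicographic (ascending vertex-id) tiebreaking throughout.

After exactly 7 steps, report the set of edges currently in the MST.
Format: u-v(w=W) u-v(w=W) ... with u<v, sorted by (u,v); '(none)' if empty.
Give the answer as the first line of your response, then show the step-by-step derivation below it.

0-6(w=7) 0-7(w=2) 1-7(w=10) 2-3(w=11) 3-6(w=10) 4-6(w=1) 6-8(w=5)

step 1: add edge 0-7 (w=2); MST = {0-7(w=2)}
step 2: add edge 0-6 (w=7); MST = {0-6(w=7) 0-7(w=2)}
step 3: add edge 4-6 (w=1); MST = {0-6(w=7) 0-7(w=2) 4-6(w=1)}
step 4: add edge 6-8 (w=5); MST = {0-6(w=7) 0-7(w=2) 4-6(w=1) 6-8(w=5)}
step 5: add edge 1-7 (w=10); MST = {0-6(w=7) 0-7(w=2) 1-7(w=10) 4-6(w=1) 6-8(w=5)}
step 6: add edge 3-6 (w=10); MST = {0-6(w=7) 0-7(w=2) 1-7(w=10) 3-6(w=10) 4-6(w=1) 6-8(w=5)}
step 7: add edge 2-3 (w=11); MST = {0-6(w=7) 0-7(w=2) 1-7(w=10) 2-3(w=11) 3-6(w=10) 4-6(w=1) 6-8(w=5)}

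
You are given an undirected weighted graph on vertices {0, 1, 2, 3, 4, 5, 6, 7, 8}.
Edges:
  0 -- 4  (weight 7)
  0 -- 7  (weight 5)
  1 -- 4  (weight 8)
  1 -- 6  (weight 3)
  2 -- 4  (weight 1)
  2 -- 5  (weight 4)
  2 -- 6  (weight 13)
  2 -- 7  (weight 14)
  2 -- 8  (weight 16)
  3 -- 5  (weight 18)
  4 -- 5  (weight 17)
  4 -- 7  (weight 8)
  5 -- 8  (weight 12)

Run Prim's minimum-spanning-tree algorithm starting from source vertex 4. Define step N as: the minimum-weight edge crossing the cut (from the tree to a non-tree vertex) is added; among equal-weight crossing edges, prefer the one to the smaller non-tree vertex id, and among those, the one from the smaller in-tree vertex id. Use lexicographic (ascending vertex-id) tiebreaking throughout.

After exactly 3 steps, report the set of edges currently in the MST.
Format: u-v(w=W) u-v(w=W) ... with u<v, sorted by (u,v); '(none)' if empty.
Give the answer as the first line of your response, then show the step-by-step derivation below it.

0-4(w=7) 2-4(w=1) 2-5(w=4)

step 1: add edge 2-4 (w=1); MST = {2-4(w=1)}
step 2: add edge 2-5 (w=4); MST = {2-4(w=1) 2-5(w=4)}
step 3: add edge 0-4 (w=7); MST = {0-4(w=7) 2-4(w=1) 2-5(w=4)}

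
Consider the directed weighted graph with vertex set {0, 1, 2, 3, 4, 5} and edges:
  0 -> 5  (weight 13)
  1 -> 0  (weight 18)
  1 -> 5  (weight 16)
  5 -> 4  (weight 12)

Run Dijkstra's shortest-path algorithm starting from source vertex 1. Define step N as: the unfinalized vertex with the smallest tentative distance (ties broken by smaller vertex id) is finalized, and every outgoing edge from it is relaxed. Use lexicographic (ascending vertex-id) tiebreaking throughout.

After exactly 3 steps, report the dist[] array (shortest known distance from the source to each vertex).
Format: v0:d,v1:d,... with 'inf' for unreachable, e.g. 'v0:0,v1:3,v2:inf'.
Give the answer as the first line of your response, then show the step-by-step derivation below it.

v0:18,v1:0,v2:inf,v3:inf,v4:28,v5:16

step 1: dist = v0:18,v1:0,v2:inf,v3:inf,v4:inf,v5:16
step 2: dist = v0:18,v1:0,v2:inf,v3:inf,v4:28,v5:16
step 3: dist = v0:18,v1:0,v2:inf,v3:inf,v4:28,v5:16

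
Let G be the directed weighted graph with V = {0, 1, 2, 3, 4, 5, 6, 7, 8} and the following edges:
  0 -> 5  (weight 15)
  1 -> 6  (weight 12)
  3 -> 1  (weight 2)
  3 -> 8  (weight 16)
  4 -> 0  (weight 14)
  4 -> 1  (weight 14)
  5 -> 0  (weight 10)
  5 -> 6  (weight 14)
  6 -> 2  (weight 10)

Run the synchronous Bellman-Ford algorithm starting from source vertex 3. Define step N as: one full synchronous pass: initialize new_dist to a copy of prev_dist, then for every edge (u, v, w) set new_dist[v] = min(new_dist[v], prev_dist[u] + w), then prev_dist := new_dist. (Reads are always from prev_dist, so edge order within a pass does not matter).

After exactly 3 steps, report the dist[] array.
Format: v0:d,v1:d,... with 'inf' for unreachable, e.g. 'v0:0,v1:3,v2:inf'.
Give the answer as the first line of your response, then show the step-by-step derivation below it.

v0:inf,v1:2,v2:24,v3:0,v4:inf,v5:inf,v6:14,v7:inf,v8:16

step 1: dist = v0:inf,v1:2,v2:inf,v3:0,v4:inf,v5:inf,v6:inf,v7:inf,v8:16
step 2: dist = v0:inf,v1:2,v2:inf,v3:0,v4:inf,v5:inf,v6:14,v7:inf,v8:16
step 3: dist = v0:inf,v1:2,v2:24,v3:0,v4:inf,v5:inf,v6:14,v7:inf,v8:16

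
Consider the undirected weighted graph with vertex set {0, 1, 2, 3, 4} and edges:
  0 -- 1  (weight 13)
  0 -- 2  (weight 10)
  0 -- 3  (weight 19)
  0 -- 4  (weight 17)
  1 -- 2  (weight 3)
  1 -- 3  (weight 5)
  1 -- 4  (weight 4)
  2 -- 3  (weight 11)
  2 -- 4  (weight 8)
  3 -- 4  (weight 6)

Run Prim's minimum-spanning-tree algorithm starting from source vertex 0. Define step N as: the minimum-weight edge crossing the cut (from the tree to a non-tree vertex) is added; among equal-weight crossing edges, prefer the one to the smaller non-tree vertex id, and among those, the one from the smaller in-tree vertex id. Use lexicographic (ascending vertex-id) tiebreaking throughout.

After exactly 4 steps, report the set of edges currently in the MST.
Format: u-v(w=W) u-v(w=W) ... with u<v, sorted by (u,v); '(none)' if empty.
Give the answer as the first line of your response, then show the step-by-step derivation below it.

0-2(w=10) 1-2(w=3) 1-3(w=5) 1-4(w=4)

step 1: add edge 0-2 (w=10); MST = {0-2(w=10)}
step 2: add edge 1-2 (w=3); MST = {0-2(w=10) 1-2(w=3)}
step 3: add edge 1-4 (w=4); MST = {0-2(w=10) 1-2(w=3) 1-4(w=4)}
step 4: add edge 1-3 (w=5); MST = {0-2(w=10) 1-2(w=3) 1-3(w=5) 1-4(w=4)}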